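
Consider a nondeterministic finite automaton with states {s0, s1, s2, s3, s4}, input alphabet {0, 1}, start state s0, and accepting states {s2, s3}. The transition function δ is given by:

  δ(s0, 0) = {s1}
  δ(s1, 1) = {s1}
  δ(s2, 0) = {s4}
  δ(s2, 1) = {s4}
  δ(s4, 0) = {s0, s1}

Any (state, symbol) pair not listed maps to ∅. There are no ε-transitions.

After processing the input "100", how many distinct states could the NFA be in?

0

Start in {s0}.
Read '1': s0→∅; now ∅.
The set is empty and remains empty for the remaining 2 symbols.
That set has 0 states.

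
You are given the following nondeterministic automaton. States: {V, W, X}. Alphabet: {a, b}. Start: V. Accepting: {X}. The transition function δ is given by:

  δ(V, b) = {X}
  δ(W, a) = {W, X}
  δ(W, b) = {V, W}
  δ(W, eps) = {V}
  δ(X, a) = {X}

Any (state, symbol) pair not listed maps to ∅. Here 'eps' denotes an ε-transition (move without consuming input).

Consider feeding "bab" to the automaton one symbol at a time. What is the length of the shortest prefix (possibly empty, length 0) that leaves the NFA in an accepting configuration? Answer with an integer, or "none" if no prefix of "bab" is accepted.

Start in {V}.
Read 'b': V→{X}; now {X}.
None of the earlier sets intersect F, but {X} does.

1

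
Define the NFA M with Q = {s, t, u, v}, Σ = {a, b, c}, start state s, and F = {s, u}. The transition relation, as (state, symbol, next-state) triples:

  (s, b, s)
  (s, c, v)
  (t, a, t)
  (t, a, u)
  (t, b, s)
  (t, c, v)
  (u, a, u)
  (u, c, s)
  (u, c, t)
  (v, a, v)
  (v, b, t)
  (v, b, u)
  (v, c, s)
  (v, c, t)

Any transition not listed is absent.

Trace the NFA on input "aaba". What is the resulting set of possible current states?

Start in {s}.
Read 'a': s→∅; now ∅.
The set is empty and remains empty for the remaining 3 symbols.

∅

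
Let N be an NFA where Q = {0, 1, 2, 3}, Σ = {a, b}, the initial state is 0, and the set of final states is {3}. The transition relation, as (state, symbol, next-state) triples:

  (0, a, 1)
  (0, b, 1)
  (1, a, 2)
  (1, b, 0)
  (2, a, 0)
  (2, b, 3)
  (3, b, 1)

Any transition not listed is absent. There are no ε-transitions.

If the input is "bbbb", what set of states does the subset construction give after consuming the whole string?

Start in {0}.
Read 'b': 0→{1}; now {1}.
Read 'b': 1→{0}; now {0}.
Read 'b': 0→{1}; now {1}.
Read 'b': 1→{0}; now {0}.

{0}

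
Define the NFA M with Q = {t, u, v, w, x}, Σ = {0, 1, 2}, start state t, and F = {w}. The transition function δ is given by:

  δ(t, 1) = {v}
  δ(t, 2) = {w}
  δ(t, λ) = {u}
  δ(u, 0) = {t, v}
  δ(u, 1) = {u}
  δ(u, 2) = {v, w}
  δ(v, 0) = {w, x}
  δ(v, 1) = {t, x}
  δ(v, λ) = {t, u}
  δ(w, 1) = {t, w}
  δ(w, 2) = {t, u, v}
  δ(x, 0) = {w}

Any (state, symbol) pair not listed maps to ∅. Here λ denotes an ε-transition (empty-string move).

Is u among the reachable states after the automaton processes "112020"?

Start: ε-closure({t}) = {t, u}.
Read '1': t→{v}, u→{u}; union {u, v}; ε-closure = {t, u, v}.
Read '1': t→{v}, u→{u}, v→{t, x}; now {t, u, v, x}.
Read '2': t→{w}, u→{v, w}, v→∅, x→∅; union {v, w}; ε-closure = {t, u, v, w}.
Read '0': t→∅, u→{t, v}, v→{w, x}, w→∅; union {t, v, w, x}; ε-closure = {t, u, v, w, x}.
Read '2': t→{w}, u→{v, w}, v→∅, w→{t, u, v}, x→∅; now {t, u, v, w}.
Read '0': t→∅, u→{t, v}, v→{w, x}, w→∅; union {t, v, w, x}; ε-closure = {t, u, v, w, x}.
State u is in {t, u, v, w, x}.

Yes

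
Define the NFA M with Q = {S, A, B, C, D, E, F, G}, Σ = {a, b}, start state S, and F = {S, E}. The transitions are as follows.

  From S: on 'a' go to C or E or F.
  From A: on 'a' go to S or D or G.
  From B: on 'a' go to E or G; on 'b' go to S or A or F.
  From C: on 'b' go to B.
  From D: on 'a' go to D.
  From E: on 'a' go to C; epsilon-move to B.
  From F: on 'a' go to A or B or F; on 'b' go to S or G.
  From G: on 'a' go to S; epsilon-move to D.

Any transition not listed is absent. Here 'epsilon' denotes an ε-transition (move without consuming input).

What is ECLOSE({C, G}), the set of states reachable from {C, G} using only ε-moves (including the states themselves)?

{C, D, G}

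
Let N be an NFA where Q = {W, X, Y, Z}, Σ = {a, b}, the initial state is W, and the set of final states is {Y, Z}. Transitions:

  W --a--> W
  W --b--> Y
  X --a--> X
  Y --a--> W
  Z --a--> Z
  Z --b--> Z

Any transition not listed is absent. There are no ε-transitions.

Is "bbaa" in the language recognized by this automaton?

No

Start in {W}.
Read 'b': {W} → {Y}.
Read 'b': {Y} → ∅.
The set is empty and remains empty for the remaining 2 symbols.
The final set ∅ contains no accepting state.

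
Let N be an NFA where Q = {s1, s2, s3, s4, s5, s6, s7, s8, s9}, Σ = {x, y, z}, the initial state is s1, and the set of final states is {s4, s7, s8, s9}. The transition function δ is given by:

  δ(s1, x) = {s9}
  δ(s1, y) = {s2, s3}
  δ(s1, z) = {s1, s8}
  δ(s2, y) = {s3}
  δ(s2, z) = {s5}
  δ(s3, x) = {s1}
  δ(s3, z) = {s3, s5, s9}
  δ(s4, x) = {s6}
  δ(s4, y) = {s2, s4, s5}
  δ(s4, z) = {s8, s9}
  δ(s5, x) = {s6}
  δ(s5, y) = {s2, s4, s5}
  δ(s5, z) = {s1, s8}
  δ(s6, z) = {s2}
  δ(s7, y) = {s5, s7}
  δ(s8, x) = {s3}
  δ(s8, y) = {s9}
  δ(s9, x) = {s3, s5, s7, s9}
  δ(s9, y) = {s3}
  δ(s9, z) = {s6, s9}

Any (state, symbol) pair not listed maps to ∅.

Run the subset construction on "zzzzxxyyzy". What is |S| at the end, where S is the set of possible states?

5

Start in {s1}.
Read 'z': {s1} → {s1, s8}.
Read 'z': {s1, s8} → {s1, s8}.
Read 'z': {s1, s8} → {s1, s8}.
Read 'z': {s1, s8} → {s1, s8}.
Read 'x': {s1, s8} → {s3, s9}.
Read 'x': {s3, s9} → {s1, s3, s5, s7, s9}.
Read 'y': {s1, s3, s5, s7, s9} → {s2, s3, s4, s5, s7}.
Read 'y': {s2, s3, s4, s5, s7} → {s2, s3, s4, s5, s7}.
Read 'z': {s2, s3, s4, s5, s7} → {s1, s3, s5, s8, s9}.
Read 'y': {s1, s3, s5, s8, s9} → {s2, s3, s4, s5, s9}.
That set has 5 states.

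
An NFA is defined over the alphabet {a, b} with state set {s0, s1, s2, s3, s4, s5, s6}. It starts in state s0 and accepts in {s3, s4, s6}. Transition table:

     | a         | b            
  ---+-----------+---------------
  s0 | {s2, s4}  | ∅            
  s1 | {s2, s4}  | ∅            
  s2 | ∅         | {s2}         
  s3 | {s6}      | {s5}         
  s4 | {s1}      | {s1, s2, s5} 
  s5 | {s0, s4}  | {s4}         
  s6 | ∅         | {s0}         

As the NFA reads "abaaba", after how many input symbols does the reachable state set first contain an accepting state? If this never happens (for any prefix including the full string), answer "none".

Start in {s0}.
Read 'a': s0→{s2, s4}; now {s2, s4}.
None of the earlier sets intersect F, but {s2, s4} does.

1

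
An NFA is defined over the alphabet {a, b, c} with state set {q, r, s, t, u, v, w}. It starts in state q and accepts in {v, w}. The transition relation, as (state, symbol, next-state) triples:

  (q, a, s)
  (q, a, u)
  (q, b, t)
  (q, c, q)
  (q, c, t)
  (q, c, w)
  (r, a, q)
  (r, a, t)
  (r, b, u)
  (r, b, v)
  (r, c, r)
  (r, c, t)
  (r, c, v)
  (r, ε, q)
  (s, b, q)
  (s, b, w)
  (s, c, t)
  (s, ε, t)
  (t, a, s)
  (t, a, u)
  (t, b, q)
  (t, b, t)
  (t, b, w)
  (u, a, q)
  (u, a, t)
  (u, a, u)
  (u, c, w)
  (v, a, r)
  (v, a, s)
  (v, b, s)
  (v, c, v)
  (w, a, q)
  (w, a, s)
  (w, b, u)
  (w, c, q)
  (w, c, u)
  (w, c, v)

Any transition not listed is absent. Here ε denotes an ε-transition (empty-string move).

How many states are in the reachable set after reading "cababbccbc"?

5

Start in {q}.
Read 'c': q→{q, t, w}; now {q, t, w}.
Read 'a': q→{s, u}, t→{s, u}, w→{q, s}; union {q, s, u}; ε-closure = {q, s, t, u}.
Read 'b': q→{t}, s→{q, w}, t→{q, t, w}, u→∅; now {q, t, w}.
Read 'a': q→{s, u}, t→{s, u}, w→{q, s}; union {q, s, u}; ε-closure = {q, s, t, u}.
Read 'b': q→{t}, s→{q, w}, t→{q, t, w}, u→∅; now {q, t, w}.
Read 'b': q→{t}, t→{q, t, w}, w→{u}; now {q, t, u, w}.
Read 'c': q→{q, t, w}, t→∅, u→{w}, w→{q, u, v}; now {q, t, u, v, w}.
Read 'c': q→{q, t, w}, t→∅, u→{w}, v→{v}, w→{q, u, v}; now {q, t, u, v, w}.
Read 'b': q→{t}, t→{q, t, w}, u→∅, v→{s}, w→{u}; now {q, s, t, u, w}.
Read 'c': q→{q, t, w}, s→{t}, t→∅, u→{w}, w→{q, u, v}; now {q, t, u, v, w}.
That set has 5 states.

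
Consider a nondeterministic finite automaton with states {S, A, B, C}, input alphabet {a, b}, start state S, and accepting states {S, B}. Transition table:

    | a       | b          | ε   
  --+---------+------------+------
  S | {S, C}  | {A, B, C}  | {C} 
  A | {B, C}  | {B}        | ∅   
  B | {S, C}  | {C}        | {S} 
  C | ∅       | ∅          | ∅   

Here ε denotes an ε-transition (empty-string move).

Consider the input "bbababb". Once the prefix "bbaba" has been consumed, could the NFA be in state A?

No

Start: ε-closure({S}) = {S, C}.
Read 'b': S→{A, B, C}, C→∅; union {A, B, C}; ε-closure = {S, A, B, C}.
Read 'b': S→{A, B, C}, A→{B}, B→{C}, C→∅; union {A, B, C}; ε-closure = {S, A, B, C}.
Read 'a': S→{S, C}, A→{B, C}, B→{S, C}, C→∅; now {S, B, C}.
Read 'b': S→{A, B, C}, B→{C}, C→∅; union {A, B, C}; ε-closure = {S, A, B, C}.
Read 'a': S→{S, C}, A→{B, C}, B→{S, C}, C→∅; now {S, B, C}.
State A is not in {S, B, C}.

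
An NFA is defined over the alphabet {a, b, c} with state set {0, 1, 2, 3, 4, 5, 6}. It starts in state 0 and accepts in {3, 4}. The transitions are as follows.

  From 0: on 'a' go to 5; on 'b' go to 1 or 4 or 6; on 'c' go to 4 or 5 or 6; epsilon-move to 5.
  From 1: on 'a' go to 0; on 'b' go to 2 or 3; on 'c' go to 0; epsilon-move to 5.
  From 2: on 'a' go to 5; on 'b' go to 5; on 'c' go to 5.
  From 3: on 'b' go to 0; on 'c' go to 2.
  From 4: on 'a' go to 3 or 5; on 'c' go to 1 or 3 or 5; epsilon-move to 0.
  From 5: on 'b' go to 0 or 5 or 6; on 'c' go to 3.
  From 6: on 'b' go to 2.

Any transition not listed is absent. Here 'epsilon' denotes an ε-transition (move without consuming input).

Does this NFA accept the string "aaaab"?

No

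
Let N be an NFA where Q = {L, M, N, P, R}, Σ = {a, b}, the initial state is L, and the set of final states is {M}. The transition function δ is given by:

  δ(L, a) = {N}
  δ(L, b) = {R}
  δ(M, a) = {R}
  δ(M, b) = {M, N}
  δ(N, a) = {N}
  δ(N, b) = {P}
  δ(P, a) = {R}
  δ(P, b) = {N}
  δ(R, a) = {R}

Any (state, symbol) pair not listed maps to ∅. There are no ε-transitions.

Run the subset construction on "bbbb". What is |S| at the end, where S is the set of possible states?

0

Start in {L}.
Read 'b': L→{R}; now {R}.
Read 'b': R→∅; now ∅.
The set is empty and remains empty for the remaining 2 symbols.
That set has 0 states.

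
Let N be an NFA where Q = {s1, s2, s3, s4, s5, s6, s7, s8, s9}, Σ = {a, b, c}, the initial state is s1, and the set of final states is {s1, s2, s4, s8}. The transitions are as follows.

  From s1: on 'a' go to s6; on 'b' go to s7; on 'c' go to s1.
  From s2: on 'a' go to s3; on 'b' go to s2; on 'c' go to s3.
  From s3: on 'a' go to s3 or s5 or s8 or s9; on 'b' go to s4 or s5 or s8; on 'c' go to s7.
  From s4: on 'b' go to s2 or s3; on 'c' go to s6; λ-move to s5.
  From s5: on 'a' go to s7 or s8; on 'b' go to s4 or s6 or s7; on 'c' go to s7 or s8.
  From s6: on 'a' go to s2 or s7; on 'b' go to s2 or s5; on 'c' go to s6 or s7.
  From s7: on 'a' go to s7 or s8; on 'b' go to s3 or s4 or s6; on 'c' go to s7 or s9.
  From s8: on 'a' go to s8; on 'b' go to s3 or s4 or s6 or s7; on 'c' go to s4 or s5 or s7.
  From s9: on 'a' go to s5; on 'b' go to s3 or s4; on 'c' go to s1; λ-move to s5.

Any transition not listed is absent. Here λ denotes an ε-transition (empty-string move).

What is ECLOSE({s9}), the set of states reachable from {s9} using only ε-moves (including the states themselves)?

Begin with {s9}.
ε-move s9 → s5; add s5.

{s5, s9}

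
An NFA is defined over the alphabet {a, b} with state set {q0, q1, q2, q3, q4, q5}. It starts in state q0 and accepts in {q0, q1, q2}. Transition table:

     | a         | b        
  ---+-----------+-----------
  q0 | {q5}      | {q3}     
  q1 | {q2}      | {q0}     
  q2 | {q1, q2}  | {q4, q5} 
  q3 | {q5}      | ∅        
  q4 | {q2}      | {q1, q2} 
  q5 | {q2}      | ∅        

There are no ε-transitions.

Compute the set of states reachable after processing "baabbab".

{q0, q4, q5}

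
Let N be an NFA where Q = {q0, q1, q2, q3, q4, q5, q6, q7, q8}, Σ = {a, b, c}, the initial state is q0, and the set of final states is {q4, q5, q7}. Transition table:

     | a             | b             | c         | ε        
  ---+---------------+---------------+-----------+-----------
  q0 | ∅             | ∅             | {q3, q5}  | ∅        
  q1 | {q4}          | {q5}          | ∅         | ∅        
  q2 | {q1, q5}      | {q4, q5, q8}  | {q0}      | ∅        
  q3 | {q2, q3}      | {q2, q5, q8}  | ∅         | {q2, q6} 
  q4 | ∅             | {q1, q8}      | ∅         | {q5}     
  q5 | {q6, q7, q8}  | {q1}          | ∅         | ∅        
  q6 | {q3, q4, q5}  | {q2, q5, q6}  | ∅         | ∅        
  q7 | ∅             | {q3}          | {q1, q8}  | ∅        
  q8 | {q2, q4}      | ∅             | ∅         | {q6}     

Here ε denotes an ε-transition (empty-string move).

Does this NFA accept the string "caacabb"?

Yes

Start in {q0}.
Read 'c': {q0} → {q2, q3, q5, q6}.
Read 'a': {q2, q3, q5, q6} → {q1, q2, q3, q4, q5, q6, q7, q8}.
Read 'a': {q1, q2, q3, q4, q5, q6, q7, q8} → {q1, q2, q3, q4, q5, q6, q7, q8}.
Read 'c': {q1, q2, q3, q4, q5, q6, q7, q8} → {q0, q1, q6, q8}.
Read 'a': {q0, q1, q6, q8} → {q2, q3, q4, q5, q6}.
Read 'b': {q2, q3, q4, q5, q6} → {q1, q2, q4, q5, q6, q8}.
Read 'b': {q1, q2, q4, q5, q6, q8} → {q1, q2, q4, q5, q6, q8}.
The final set {q1, q2, q4, q5, q6, q8} contains the accepting states q4, q5.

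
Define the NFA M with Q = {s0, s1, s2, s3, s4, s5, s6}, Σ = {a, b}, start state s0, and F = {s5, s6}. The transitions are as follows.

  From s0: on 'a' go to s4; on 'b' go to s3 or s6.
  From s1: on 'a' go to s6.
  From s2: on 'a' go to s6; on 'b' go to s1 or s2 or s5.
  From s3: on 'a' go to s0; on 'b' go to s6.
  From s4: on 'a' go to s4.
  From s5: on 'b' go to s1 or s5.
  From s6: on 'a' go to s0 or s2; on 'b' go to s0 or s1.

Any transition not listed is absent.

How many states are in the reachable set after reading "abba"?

0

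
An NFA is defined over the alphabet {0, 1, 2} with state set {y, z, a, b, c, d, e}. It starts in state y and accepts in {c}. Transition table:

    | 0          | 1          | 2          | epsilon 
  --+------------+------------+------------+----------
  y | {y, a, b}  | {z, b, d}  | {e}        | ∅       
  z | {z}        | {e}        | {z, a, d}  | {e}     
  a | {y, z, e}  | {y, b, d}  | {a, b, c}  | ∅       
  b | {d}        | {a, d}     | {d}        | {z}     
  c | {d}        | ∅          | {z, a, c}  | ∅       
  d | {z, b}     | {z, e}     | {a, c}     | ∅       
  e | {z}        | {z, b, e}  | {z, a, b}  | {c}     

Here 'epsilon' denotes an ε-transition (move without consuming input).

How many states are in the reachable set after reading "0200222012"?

6

Start in {y}.
Read '0': y→{y, a, b}; union {y, a, b}; ε-closure = {y, z, a, b, c, e}.
Read '2': y→{e}, z→{z, a, d}, a→{a, b, c}, b→{d}, c→{z, a, c}, e→{z, a, b}; now {z, a, b, c, d, e}.
Read '0': z→{z}, a→{y, z, e}, b→{d}, c→{d}, d→{z, b}, e→{z}; union {y, z, b, d, e}; ε-closure = {y, z, b, c, d, e}.
Read '0': y→{y, a, b}, z→{z}, b→{d}, c→{d}, d→{z, b}, e→{z}; union {y, z, a, b, d}; ε-closure = {y, z, a, b, c, d, e}.
Read '2': y→{e}, z→{z, a, d}, a→{a, b, c}, b→{d}, c→{z, a, c}, d→{a, c}, e→{z, a, b}; now {z, a, b, c, d, e}.
Read '2': z→{z, a, d}, a→{a, b, c}, b→{d}, c→{z, a, c}, d→{a, c}, e→{z, a, b}; union {z, a, b, c, d}; ε-closure = {z, a, b, c, d, e}.
Read '2': z→{z, a, d}, a→{a, b, c}, b→{d}, c→{z, a, c}, d→{a, c}, e→{z, a, b}; union {z, a, b, c, d}; ε-closure = {z, a, b, c, d, e}.
Read '0': z→{z}, a→{y, z, e}, b→{d}, c→{d}, d→{z, b}, e→{z}; union {y, z, b, d, e}; ε-closure = {y, z, b, c, d, e}.
Read '1': y→{z, b, d}, z→{e}, b→{a, d}, c→∅, d→{z, e}, e→{z, b, e}; union {z, a, b, d, e}; ε-closure = {z, a, b, c, d, e}.
Read '2': z→{z, a, d}, a→{a, b, c}, b→{d}, c→{z, a, c}, d→{a, c}, e→{z, a, b}; union {z, a, b, c, d}; ε-closure = {z, a, b, c, d, e}.
That set has 6 states.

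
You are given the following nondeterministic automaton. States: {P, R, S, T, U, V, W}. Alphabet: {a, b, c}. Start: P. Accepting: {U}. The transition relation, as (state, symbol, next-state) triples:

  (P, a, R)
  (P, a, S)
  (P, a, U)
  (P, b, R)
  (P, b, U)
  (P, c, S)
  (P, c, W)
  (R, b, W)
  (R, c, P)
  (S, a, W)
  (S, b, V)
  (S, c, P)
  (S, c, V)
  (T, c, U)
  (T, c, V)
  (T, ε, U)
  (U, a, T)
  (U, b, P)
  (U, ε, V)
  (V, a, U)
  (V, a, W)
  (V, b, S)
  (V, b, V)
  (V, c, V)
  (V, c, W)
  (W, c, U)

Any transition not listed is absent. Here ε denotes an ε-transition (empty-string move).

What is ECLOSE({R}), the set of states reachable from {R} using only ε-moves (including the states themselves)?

Begin with {R}.
No ε-moves leave this set, so the closure equals the set itself.

{R}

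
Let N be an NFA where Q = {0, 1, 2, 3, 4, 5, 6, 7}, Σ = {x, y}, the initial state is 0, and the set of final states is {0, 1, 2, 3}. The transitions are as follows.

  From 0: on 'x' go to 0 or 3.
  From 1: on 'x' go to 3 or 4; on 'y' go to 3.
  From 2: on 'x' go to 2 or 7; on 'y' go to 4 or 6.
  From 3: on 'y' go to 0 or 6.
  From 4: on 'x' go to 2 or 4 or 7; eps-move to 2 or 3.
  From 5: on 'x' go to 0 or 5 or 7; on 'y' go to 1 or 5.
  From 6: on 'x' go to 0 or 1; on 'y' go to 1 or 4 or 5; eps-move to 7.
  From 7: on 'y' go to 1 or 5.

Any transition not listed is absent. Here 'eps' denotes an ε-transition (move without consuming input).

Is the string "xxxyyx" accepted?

Yes

Start in {0}.
Read 'x': {0} → {0, 3}.
Read 'x': {0, 3} → {0, 3}.
Read 'x': {0, 3} → {0, 3}.
Read 'y': {0, 3} → {0, 6, 7}.
Read 'y': {0, 6, 7} → {1, 2, 3, 4, 5}.
Read 'x': {1, 2, 3, 4, 5} → {0, 2, 3, 4, 5, 7}.
The final set {0, 2, 3, 4, 5, 7} contains the accepting states 0, 2, 3.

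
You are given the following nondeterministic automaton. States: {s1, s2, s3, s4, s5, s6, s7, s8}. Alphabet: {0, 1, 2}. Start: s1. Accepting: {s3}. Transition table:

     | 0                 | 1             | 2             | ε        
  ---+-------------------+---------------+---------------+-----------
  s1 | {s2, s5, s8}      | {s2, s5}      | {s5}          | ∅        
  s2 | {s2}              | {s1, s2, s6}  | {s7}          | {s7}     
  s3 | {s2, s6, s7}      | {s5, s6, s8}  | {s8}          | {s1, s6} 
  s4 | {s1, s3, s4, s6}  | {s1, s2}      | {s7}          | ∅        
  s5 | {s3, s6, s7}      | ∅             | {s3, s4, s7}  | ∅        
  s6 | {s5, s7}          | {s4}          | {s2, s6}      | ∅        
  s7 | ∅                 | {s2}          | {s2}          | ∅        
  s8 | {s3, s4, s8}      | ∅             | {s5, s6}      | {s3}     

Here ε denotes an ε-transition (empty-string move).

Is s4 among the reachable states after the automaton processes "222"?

Start in {s1}.
Read '2': s1→{s5}; now {s5}.
Read '2': s5→{s3, s4, s7}; union {s3, s4, s7}; ε-closure = {s1, s3, s4, s6, s7}.
Read '2': s1→{s5}, s3→{s8}, s4→{s7}, s6→{s2, s6}, s7→{s2}; union {s2, s5, s6, s7, s8}; ε-closure = {s1, s2, s3, s5, s6, s7, s8}.
State s4 is not in {s1, s2, s3, s5, s6, s7, s8}.

No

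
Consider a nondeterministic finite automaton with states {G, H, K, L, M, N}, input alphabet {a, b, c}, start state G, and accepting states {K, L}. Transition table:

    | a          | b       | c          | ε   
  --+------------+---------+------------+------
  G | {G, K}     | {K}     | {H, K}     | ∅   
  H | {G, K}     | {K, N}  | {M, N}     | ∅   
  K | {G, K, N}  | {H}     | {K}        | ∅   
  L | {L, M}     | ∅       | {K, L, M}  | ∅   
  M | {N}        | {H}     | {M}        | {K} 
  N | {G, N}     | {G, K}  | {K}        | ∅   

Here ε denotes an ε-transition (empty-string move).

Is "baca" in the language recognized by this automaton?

Yes

Start in {G}.
Read 'b': {G} → {K}.
Read 'a': {K} → {G, K, N}.
Read 'c': {G, K, N} → {H, K}.
Read 'a': {H, K} → {G, K, N}.
The final set {G, K, N} contains the accepting state K.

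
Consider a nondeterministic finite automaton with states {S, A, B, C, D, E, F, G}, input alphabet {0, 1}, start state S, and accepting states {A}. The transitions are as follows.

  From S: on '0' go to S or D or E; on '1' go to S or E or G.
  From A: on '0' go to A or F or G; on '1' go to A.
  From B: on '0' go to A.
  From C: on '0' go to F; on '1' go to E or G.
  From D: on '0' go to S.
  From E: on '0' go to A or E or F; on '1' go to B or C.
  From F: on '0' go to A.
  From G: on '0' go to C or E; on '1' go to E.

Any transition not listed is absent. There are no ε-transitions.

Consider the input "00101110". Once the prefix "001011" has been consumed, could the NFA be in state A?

Start in {S}.
Read '0': {S} → {S, D, E}.
Read '0': {S, D, E} → {S, A, D, E, F}.
Read '1': {S, A, D, E, F} → {S, A, B, C, E, G}.
Read '0': {S, A, B, C, E, G} → {S, A, C, D, E, F, G}.
Read '1': {S, A, C, D, E, F, G} → {S, A, B, C, E, G}.
Read '1': {S, A, B, C, E, G} → {S, A, B, C, E, G}.
State A is in {S, A, B, C, E, G}.

Yes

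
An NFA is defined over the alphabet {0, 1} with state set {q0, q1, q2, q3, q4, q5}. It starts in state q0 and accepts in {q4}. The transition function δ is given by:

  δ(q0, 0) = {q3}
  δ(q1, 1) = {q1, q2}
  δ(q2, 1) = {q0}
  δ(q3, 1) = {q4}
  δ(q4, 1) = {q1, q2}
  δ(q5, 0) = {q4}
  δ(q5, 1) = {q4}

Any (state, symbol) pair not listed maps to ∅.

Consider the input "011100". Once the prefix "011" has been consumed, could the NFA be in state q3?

No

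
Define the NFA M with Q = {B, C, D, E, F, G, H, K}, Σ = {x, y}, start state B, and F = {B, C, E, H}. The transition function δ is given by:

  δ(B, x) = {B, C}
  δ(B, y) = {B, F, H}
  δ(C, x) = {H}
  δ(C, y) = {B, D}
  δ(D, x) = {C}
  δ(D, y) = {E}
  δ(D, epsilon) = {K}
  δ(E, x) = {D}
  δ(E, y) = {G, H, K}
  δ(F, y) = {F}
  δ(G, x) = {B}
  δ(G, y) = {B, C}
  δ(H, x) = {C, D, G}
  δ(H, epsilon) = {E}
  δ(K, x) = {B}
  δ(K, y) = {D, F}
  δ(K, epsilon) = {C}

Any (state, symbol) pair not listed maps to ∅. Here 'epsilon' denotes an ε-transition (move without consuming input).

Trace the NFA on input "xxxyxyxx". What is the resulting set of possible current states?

Start in {B}.
Read 'x': {B} → {B, C}.
Read 'x': {B, C} → {B, C, E, H}.
Read 'x': {B, C, E, H} → {B, C, D, E, G, H, K}.
Read 'y': {B, C, D, E, G, H, K} → {B, C, D, E, F, G, H, K}.
Read 'x': {B, C, D, E, F, G, H, K} → {B, C, D, E, G, H, K}.
Read 'y': {B, C, D, E, G, H, K} → {B, C, D, E, F, G, H, K}.
Read 'x': {B, C, D, E, F, G, H, K} → {B, C, D, E, G, H, K}.
Read 'x': {B, C, D, E, G, H, K} → {B, C, D, E, G, H, K}.

{B, C, D, E, G, H, K}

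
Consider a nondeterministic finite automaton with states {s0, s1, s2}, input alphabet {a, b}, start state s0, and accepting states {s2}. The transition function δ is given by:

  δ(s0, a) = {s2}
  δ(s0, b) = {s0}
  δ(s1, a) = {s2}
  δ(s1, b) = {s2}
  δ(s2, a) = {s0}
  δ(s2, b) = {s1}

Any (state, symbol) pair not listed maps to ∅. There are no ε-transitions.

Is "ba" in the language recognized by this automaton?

Start in {s0}.
Read 'b': s0→{s0}; now {s0}.
Read 'a': s0→{s2}; now {s2}.
The final set {s2} contains the accepting state s2.

Yes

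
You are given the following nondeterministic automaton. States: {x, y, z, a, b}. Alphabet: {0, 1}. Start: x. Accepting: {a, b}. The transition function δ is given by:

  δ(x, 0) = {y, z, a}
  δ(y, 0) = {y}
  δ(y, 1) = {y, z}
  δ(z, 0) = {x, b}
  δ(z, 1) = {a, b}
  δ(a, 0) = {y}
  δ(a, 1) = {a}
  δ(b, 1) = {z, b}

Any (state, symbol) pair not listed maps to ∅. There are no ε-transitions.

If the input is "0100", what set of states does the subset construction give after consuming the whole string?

Start in {x}.
Read '0': x→{y, z, a}; now {y, z, a}.
Read '1': y→{y, z}, z→{a, b}, a→{a}; now {y, z, a, b}.
Read '0': y→{y}, z→{x, b}, a→{y}, b→∅; now {x, y, b}.
Read '0': x→{y, z, a}, y→{y}, b→∅; now {y, z, a}.

{y, z, a}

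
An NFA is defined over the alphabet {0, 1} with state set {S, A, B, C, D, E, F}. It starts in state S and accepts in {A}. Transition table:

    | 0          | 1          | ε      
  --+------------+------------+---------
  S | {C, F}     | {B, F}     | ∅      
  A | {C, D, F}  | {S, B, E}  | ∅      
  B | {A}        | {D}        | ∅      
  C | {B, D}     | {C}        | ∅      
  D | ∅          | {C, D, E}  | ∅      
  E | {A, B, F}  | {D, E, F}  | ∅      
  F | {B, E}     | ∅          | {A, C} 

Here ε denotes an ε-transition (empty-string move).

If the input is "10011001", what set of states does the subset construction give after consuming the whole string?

Start in {S}.
Read '1': {S} → {A, B, C, F}.
Read '0': {A, B, C, F} → {A, B, C, D, E, F}.
Read '0': {A, B, C, D, E, F} → {A, B, C, D, E, F}.
Read '1': {A, B, C, D, E, F} → {S, A, B, C, D, E, F}.
Read '1': {S, A, B, C, D, E, F} → {S, A, B, C, D, E, F}.
Read '0': {S, A, B, C, D, E, F} → {A, B, C, D, E, F}.
Read '0': {A, B, C, D, E, F} → {A, B, C, D, E, F}.
Read '1': {A, B, C, D, E, F} → {S, A, B, C, D, E, F}.

{S, A, B, C, D, E, F}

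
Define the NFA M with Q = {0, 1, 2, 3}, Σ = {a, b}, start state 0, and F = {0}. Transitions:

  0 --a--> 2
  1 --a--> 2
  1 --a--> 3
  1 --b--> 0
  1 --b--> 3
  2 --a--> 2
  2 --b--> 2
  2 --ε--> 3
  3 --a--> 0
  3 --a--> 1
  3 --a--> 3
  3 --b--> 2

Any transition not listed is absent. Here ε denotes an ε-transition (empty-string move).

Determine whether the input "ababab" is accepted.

Yes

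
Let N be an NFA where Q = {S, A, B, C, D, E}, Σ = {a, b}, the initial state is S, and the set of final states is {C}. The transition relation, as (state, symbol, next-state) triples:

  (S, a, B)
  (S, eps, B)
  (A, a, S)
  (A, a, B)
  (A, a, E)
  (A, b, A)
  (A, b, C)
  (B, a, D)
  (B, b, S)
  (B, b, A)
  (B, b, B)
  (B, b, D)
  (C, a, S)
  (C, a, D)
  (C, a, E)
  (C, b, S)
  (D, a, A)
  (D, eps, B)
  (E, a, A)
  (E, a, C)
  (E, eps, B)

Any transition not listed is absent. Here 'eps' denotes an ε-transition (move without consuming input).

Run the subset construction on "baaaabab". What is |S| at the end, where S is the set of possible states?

Start: ε-closure({S}) = {S, B}.
Read 'b': S→∅, B→{S, A, B, D}; now {S, A, B, D}.
Read 'a': S→{B}, A→{S, B, E}, B→{D}, D→{A}; now {S, A, B, D, E}.
Read 'a': S→{B}, A→{S, B, E}, B→{D}, D→{A}, E→{A, C}; now {S, A, B, C, D, E}.
Read 'a': S→{B}, A→{S, B, E}, B→{D}, C→{S, D, E}, D→{A}, E→{A, C}; now {S, A, B, C, D, E}.
Read 'a': S→{B}, A→{S, B, E}, B→{D}, C→{S, D, E}, D→{A}, E→{A, C}; now {S, A, B, C, D, E}.
Read 'b': S→∅, A→{A, C}, B→{S, A, B, D}, C→{S}, D→∅, E→∅; now {S, A, B, C, D}.
Read 'a': S→{B}, A→{S, B, E}, B→{D}, C→{S, D, E}, D→{A}; now {S, A, B, D, E}.
Read 'b': S→∅, A→{A, C}, B→{S, A, B, D}, D→∅, E→∅; now {S, A, B, C, D}.
That set has 5 states.

5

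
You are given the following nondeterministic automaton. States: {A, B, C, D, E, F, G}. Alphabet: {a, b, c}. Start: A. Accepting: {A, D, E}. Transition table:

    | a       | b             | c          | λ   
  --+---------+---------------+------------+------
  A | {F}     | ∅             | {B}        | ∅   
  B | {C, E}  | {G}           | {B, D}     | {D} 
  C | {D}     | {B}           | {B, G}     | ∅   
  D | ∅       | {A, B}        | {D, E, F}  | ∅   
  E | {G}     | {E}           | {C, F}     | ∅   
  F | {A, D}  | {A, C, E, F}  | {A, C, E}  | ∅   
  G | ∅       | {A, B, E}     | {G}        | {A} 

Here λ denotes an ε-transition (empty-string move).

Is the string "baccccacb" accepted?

No

Start in {A}.
Read 'b': A→∅; now ∅.
The set is empty and remains empty for the remaining 8 symbols.
The final set ∅ contains no accepting state.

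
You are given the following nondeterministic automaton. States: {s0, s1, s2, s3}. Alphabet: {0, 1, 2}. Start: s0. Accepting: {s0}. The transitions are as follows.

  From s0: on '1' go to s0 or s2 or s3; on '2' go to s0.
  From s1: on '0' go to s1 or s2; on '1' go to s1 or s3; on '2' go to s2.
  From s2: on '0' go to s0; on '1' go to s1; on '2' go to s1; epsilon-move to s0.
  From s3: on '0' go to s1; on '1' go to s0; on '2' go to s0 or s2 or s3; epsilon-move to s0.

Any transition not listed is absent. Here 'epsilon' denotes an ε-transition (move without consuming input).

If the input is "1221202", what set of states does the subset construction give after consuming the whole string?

Start in {s0}.
Read '1': s0→{s0, s2, s3}; now {s0, s2, s3}.
Read '2': s0→{s0}, s2→{s1}, s3→{s0, s2, s3}; now {s0, s1, s2, s3}.
Read '2': s0→{s0}, s1→{s2}, s2→{s1}, s3→{s0, s2, s3}; now {s0, s1, s2, s3}.
Read '1': s0→{s0, s2, s3}, s1→{s1, s3}, s2→{s1}, s3→{s0}; now {s0, s1, s2, s3}.
Read '2': s0→{s0}, s1→{s2}, s2→{s1}, s3→{s0, s2, s3}; now {s0, s1, s2, s3}.
Read '0': s0→∅, s1→{s1, s2}, s2→{s0}, s3→{s1}; now {s0, s1, s2}.
Read '2': s0→{s0}, s1→{s2}, s2→{s1}; now {s0, s1, s2}.

{s0, s1, s2}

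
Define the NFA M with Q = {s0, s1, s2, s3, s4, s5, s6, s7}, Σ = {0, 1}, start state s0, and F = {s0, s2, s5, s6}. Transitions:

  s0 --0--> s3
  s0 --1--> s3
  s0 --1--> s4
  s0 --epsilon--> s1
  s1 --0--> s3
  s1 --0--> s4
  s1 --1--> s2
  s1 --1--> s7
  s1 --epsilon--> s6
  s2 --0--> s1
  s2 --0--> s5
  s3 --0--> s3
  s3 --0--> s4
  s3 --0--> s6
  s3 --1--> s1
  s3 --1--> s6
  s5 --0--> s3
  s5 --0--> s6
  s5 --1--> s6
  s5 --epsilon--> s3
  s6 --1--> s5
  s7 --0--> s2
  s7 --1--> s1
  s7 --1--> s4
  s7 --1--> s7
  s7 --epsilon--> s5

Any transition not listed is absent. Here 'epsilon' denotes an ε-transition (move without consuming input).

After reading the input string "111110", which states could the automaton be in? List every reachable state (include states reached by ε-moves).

{s1, s2, s3, s4, s5, s6}

Start: ε-closure({s0}) = {s0, s1, s6}.
Read '1': s0→{s3, s4}, s1→{s2, s7}, s6→{s5}; now {s2, s3, s4, s5, s7}.
Read '1': s2→∅, s3→{s1, s6}, s4→∅, s5→{s6}, s7→{s1, s4, s7}; union {s1, s4, s6, s7}; ε-closure = {s1, s3, s4, s5, s6, s7}.
Read '1': s1→{s2, s7}, s3→{s1, s6}, s4→∅, s5→{s6}, s6→{s5}, s7→{s1, s4, s7}; union {s1, s2, s4, s5, s6, s7}; ε-closure = {s1, s2, s3, s4, s5, s6, s7}.
Read '1': s1→{s2, s7}, s2→∅, s3→{s1, s6}, s4→∅, s5→{s6}, s6→{s5}, s7→{s1, s4, s7}; union {s1, s2, s4, s5, s6, s7}; ε-closure = {s1, s2, s3, s4, s5, s6, s7}.
Read '1': s1→{s2, s7}, s2→∅, s3→{s1, s6}, s4→∅, s5→{s6}, s6→{s5}, s7→{s1, s4, s7}; union {s1, s2, s4, s5, s6, s7}; ε-closure = {s1, s2, s3, s4, s5, s6, s7}.
Read '0': s1→{s3, s4}, s2→{s1, s5}, s3→{s3, s4, s6}, s4→∅, s5→{s3, s6}, s6→∅, s7→{s2}; now {s1, s2, s3, s4, s5, s6}.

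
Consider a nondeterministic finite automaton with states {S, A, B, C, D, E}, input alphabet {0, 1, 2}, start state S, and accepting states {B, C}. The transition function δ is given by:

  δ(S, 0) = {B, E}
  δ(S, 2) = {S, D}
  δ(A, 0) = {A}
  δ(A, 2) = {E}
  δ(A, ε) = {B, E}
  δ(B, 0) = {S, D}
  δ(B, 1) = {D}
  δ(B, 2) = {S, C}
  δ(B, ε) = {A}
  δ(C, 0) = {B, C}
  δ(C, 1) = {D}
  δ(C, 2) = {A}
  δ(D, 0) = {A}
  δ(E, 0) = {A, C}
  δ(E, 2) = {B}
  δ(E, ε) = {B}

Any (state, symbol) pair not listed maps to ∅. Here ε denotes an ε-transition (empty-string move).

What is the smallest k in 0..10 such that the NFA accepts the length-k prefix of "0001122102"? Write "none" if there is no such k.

Start in {S}.
Read '0': S→{B, E}; union {B, E}; ε-closure = {A, B, E}.
None of the earlier sets intersect F, but {A, B, E} does.

1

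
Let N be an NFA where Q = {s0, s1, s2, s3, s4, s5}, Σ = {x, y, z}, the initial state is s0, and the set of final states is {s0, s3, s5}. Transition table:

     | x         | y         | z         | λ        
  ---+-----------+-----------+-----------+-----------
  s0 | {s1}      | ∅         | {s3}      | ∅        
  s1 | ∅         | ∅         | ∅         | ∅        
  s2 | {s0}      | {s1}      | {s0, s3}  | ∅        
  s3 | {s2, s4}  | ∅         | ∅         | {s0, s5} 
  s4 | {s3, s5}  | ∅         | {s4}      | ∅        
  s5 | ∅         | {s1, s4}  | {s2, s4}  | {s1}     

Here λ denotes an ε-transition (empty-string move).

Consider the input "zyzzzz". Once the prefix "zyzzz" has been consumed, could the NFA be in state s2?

No

Start in {s0}.
Read 'z': {s0} → {s0, s1, s3, s5}.
Read 'y': {s0, s1, s3, s5} → {s1, s4}.
Read 'z': {s1, s4} → {s4}.
Read 'z': {s4} → {s4}.
Read 'z': {s4} → {s4}.
State s2 is not in {s4}.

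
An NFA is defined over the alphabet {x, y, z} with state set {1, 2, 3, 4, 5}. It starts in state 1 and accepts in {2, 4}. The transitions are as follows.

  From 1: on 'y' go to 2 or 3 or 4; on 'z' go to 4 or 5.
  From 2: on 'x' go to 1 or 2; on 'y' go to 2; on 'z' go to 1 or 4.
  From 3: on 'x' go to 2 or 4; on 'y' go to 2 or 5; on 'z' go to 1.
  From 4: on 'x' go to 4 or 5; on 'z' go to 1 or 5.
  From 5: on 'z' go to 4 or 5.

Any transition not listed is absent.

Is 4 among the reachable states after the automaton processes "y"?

Yes

Start in {1}.
Read 'y': 1→{2, 3, 4}; now {2, 3, 4}.
State 4 is in {2, 3, 4}.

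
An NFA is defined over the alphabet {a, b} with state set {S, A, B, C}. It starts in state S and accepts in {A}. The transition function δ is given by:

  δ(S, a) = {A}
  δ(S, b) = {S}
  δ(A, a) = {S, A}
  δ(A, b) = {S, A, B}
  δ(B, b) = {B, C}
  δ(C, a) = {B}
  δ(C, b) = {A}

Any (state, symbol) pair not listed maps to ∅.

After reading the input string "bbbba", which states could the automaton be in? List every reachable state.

{A}

Start in {S}.
Read 'b': {S} → {S}.
Read 'b': {S} → {S}.
Read 'b': {S} → {S}.
Read 'b': {S} → {S}.
Read 'a': {S} → {A}.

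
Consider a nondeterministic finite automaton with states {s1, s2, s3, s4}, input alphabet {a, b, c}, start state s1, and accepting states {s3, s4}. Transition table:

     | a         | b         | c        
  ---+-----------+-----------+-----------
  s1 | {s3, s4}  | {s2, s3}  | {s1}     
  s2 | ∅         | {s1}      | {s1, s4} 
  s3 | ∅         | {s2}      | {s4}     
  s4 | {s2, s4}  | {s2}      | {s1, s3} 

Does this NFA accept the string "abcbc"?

Yes

Start in {s1}.
Read 'a': s1→{s3, s4}; now {s3, s4}.
Read 'b': s3→{s2}, s4→{s2}; now {s2}.
Read 'c': s2→{s1, s4}; now {s1, s4}.
Read 'b': s1→{s2, s3}, s4→{s2}; now {s2, s3}.
Read 'c': s2→{s1, s4}, s3→{s4}; now {s1, s4}.
The final set {s1, s4} contains the accepting state s4.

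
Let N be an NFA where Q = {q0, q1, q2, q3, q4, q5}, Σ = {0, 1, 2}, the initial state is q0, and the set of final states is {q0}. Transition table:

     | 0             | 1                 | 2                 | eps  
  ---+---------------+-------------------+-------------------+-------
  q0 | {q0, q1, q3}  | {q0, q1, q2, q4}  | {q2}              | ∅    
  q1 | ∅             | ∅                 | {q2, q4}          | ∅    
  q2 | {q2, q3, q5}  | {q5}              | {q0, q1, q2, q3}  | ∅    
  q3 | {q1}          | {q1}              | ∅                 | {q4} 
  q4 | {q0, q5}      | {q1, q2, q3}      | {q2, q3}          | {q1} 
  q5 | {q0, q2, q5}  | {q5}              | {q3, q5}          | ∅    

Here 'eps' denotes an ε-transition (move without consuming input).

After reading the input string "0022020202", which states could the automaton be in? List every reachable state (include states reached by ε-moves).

{q0, q1, q2, q3, q4, q5}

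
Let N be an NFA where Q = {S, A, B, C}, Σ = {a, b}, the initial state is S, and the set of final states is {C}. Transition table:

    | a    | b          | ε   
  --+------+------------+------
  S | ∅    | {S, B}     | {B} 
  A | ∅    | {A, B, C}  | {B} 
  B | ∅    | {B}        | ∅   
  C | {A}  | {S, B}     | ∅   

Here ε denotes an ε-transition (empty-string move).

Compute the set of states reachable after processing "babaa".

∅

Start: ε-closure({S}) = {S, B}.
Read 'b': S→{S, B}, B→{B}; now {S, B}.
Read 'a': S→∅, B→∅; now ∅.
The set is empty and remains empty for the remaining 3 symbols.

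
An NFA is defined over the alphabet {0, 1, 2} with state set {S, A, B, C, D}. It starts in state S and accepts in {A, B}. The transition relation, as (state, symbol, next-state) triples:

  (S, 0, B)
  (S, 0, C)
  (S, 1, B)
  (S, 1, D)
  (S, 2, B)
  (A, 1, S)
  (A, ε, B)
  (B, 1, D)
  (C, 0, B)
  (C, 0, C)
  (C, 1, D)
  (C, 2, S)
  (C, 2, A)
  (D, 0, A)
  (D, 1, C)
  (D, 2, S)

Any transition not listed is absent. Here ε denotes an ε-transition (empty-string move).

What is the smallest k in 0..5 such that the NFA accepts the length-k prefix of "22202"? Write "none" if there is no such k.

1

Start in {S}.
Read '2': S→{B}; now {B}.
None of the earlier sets intersect F, but {B} does.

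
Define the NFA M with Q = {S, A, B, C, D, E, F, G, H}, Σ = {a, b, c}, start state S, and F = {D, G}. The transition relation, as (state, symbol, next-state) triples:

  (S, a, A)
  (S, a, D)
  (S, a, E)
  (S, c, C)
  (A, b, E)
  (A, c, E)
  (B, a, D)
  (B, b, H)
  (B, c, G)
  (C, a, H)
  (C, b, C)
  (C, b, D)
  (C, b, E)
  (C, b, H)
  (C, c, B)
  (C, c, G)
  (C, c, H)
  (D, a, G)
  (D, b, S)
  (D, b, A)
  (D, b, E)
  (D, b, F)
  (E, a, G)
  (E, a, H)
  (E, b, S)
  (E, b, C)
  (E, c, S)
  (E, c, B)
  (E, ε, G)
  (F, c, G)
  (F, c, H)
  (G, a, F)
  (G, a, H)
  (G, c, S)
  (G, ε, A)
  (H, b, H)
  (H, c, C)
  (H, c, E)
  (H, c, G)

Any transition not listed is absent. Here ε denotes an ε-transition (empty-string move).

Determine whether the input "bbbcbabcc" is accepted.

No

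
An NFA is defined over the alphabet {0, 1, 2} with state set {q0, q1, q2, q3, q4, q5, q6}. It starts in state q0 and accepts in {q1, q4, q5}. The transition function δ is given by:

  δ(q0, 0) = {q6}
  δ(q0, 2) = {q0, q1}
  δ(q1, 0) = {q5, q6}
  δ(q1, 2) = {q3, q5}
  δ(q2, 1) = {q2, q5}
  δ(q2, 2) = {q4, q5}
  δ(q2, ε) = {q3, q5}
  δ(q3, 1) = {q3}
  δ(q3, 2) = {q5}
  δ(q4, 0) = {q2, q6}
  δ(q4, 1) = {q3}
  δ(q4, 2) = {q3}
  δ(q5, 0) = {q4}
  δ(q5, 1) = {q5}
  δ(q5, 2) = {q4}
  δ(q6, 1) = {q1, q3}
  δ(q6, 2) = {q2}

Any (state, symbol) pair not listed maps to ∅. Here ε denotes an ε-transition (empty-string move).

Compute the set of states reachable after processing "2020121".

{q3, q5}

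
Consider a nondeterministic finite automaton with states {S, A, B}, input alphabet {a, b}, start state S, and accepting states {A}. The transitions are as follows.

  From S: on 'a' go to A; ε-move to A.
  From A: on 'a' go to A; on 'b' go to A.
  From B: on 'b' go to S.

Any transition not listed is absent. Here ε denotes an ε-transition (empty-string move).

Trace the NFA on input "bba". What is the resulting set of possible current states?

Start: ε-closure({S}) = {S, A}.
Read 'b': S→∅, A→{A}; now {A}.
Read 'b': A→{A}; now {A}.
Read 'a': A→{A}; now {A}.

{A}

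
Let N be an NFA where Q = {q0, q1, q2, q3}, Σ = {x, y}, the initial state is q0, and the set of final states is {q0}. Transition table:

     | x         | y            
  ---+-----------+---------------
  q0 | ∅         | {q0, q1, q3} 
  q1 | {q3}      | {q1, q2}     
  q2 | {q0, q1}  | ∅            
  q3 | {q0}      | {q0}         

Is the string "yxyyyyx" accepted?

Yes

Start in {q0}.
Read 'y': q0→{q0, q1, q3}; now {q0, q1, q3}.
Read 'x': q0→∅, q1→{q3}, q3→{q0}; now {q0, q3}.
Read 'y': q0→{q0, q1, q3}, q3→{q0}; now {q0, q1, q3}.
Read 'y': q0→{q0, q1, q3}, q1→{q1, q2}, q3→{q0}; now {q0, q1, q2, q3}.
Read 'y': q0→{q0, q1, q3}, q1→{q1, q2}, q2→∅, q3→{q0}; now {q0, q1, q2, q3}.
Read 'y': q0→{q0, q1, q3}, q1→{q1, q2}, q2→∅, q3→{q0}; now {q0, q1, q2, q3}.
Read 'x': q0→∅, q1→{q3}, q2→{q0, q1}, q3→{q0}; now {q0, q1, q3}.
The final set {q0, q1, q3} contains the accepting state q0.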